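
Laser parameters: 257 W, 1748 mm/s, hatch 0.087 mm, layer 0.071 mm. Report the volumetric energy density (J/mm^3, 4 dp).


E = 257 / (1748*0.087*0.071) = 23.802 J/mm^3


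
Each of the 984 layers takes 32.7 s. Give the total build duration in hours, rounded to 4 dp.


t = 984 * 32.7 / 3600 = 8.938 hrs


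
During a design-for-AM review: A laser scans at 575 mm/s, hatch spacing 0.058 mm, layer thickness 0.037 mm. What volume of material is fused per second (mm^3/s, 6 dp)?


Rate = 575 * 0.058 * 0.037 = 1.23395 mm^3/s


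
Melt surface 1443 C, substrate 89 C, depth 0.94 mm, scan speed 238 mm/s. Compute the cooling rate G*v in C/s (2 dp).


G = (1443-89)/0.94 = 1440.42553191 C/mm
CR = 1440.42553191 * 238 = 342821.28 C/s


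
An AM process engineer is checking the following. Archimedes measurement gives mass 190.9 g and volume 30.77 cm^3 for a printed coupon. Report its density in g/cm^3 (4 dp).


rho = 190.9 / 30.77 = 6.2041 g/cm^3


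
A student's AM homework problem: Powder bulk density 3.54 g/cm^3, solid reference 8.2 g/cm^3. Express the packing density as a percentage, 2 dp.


Packing = (3.54/8.2)*100 = 43.17 %


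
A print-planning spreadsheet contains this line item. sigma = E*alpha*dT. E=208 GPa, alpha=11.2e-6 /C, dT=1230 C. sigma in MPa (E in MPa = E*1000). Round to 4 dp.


sigma = 208*1000 * 11.2e-6 * 1230 = 2865.408 MPa


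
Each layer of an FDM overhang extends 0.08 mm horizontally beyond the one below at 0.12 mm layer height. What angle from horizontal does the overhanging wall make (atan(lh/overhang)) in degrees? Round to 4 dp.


angle = atan(0.12/0.08) = 56.3099 degrees


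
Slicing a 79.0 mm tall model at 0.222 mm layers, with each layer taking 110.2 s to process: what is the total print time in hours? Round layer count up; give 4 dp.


Layers = ceil(79.0/0.222) = 356
t = 356 * 110.2 / 3600 = 10.8976 hrs


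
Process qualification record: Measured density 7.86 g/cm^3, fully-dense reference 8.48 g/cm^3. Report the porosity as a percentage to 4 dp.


Porosity = (1-7.86/8.48)*100 = 7.3113 %


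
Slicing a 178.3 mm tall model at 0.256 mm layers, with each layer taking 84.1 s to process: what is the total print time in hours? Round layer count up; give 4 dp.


Layers = ceil(178.3/0.256) = 697
t = 697 * 84.1 / 3600 = 16.2827 hrs


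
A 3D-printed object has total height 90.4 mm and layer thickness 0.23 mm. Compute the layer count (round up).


Layers = ceil(90.4/0.23) = 394


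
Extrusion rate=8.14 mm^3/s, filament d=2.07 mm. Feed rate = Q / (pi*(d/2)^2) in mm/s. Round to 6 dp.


A = pi*(2.07/2)^2 = 3.365353
v = 8.14 / 3.365353 = 2.418766 mm/s


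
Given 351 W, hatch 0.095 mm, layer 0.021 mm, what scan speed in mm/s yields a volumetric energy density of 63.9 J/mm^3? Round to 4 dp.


v = 351 / (63.9*0.095*0.021) = 2753.3623 mm/s


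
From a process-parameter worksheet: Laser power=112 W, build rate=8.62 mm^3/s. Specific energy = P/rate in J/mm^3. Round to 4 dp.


SE = 112 / 8.62 = 12.993 J/mm^3


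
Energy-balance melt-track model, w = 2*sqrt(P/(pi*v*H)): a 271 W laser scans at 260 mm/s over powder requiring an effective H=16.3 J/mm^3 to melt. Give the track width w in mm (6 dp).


w = 2*sqrt(271/(pi*260*16.3)) = 0.285338 mm


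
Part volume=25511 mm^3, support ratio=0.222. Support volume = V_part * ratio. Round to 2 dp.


V_support = 25511 * 0.222 = 5663.44 mm^3


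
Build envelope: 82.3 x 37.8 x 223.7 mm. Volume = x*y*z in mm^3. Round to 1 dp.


V = 82.3 * 37.8 * 223.7 = 695917.3 mm^3


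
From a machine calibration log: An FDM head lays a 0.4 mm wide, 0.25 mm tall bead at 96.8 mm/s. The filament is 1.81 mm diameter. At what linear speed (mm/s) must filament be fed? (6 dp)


Q = 0.4 * 0.25 * 96.8 = 9.68 mm^3/s
A_fil = pi*(1.81/2)^2 = 2.57304292 mm^2
v_feed = 9.68 / 2.57304292 = 3.762083 mm/s


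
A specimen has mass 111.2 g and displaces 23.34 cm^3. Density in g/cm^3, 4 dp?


rho = 111.2 / 23.34 = 4.7644 g/cm^3


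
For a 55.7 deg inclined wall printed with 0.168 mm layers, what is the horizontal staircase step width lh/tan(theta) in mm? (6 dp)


step = 0.168 / tan(55.7) = 0.114602 mm


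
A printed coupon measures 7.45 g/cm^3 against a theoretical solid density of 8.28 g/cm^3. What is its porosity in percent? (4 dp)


Porosity = (1-7.45/8.28)*100 = 10.0242 %


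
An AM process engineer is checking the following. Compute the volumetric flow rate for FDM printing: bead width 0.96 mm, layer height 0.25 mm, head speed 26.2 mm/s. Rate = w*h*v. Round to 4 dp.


Rate = 0.96 * 0.25 * 26.2 = 6.288 mm^3/s


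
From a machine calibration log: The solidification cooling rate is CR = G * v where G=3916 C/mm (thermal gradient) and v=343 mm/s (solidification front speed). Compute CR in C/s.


CR = 3916 * 343 = 1343188 C/s


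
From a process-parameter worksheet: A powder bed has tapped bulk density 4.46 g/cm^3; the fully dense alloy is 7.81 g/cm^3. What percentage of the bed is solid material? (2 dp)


Packing = (4.46/7.81)*100 = 57.11 %


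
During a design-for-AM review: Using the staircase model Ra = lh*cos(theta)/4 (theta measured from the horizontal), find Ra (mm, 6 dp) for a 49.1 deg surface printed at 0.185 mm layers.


Ra = 0.185 * cos(49.1) / 4 = 0.030282 mm


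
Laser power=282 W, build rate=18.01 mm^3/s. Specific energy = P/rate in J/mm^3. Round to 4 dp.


SE = 282 / 18.01 = 15.658 J/mm^3


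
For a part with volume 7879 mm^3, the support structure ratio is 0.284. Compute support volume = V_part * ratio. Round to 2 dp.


V_support = 7879 * 0.284 = 2237.64 mm^3


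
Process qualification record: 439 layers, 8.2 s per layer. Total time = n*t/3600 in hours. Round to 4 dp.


t = 439 * 8.2 / 3600 = 0.9999 hrs


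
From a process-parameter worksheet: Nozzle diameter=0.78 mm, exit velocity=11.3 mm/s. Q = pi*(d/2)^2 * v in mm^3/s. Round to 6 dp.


A = pi*(0.78/2)^2 = 0.47783624 mm^2
Q = 0.47783624 * 11.3 = 5.39955 mm^3/s


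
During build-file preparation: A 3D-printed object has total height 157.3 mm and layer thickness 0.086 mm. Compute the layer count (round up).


Layers = ceil(157.3/0.086) = 1830


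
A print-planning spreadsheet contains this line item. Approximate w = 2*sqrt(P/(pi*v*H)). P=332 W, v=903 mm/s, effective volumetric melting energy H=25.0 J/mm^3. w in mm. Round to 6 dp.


w = 2*sqrt(332/(pi*903*25.0)) = 0.136839 mm


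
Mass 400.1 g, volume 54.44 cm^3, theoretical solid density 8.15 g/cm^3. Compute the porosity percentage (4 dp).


rho_part = 400.1 / 54.44 = 7.34937546 g/cm^3
Porosity = (1 - 7.34937546/8.15)*100 = 9.8236 %


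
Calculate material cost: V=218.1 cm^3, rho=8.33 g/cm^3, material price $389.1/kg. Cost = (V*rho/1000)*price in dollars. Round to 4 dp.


Mass = 218.1*8.33/1000 = 1.816773 kg
Cost = 1.816773 * 389.1 = 706.9064 $


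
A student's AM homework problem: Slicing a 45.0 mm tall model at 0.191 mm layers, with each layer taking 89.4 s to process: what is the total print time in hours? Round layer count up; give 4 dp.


Layers = ceil(45.0/0.191) = 236
t = 236 * 89.4 / 3600 = 5.8607 hrs


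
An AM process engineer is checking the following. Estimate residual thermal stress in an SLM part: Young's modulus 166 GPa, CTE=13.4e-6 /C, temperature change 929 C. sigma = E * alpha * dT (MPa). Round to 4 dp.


sigma = 166*1000 * 13.4e-6 * 929 = 2066.4676 MPa


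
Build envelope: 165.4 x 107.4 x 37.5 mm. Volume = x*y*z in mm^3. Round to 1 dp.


V = 165.4 * 107.4 * 37.5 = 666148.5 mm^3


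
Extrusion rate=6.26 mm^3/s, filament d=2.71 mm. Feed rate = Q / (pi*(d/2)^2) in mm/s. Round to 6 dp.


A = pi*(2.71/2)^2 = 5.768043
v = 6.26 / 5.768043 = 1.08529 mm/s


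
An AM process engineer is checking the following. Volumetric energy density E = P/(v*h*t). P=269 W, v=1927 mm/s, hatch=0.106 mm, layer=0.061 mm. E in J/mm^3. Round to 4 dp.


E = 269 / (1927*0.106*0.061) = 21.5891 J/mm^3


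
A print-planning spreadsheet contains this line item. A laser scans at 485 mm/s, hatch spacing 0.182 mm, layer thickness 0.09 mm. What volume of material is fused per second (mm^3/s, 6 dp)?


Rate = 485 * 0.182 * 0.09 = 7.9443 mm^3/s


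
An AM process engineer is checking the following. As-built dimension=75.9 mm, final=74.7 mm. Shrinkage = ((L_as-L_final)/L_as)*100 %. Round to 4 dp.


Shrinkage = ((75.9-74.7)/75.9)*100 = 1.581 %


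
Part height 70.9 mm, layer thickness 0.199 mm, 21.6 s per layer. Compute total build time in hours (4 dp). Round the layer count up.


Layers = ceil(70.9/0.199) = 357
t = 357 * 21.6 / 3600 = 2.142 hrs


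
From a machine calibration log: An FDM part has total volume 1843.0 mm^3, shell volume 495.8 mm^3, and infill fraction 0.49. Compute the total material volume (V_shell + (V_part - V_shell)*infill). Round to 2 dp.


V_infill = (1843.0 - 495.8) * 0.49 = 660.13
V_total = 495.8 + 660.13 = 1155.93 mm^3


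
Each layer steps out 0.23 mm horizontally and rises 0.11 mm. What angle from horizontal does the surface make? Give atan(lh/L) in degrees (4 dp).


angle = atan(0.11/0.23) = 25.56 degrees


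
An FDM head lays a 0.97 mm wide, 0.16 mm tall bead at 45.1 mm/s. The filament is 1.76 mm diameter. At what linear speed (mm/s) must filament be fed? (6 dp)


Q = 0.97 * 0.16 * 45.1 = 6.99952 mm^3/s
A_fil = pi*(1.76/2)^2 = 2.43284935 mm^2
v_feed = 6.99952 / 2.43284935 = 2.877087 mm/s


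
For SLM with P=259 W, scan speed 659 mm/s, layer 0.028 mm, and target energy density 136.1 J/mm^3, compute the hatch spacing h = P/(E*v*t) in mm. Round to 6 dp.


h = 259 / (136.1*659*0.028) = 0.103133 mm


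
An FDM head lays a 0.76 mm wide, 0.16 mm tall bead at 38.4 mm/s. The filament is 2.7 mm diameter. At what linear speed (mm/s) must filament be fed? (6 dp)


Q = 0.76 * 0.16 * 38.4 = 4.66944 mm^3/s
A_fil = pi*(2.7/2)^2 = 5.72555261 mm^2
v_feed = 4.66944 / 5.72555261 = 0.815544 mm/s


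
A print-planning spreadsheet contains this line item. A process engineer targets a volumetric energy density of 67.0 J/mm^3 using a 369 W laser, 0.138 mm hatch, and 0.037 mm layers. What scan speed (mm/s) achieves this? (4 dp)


v = 369 / (67.0*0.138*0.037) = 1078.6257 mm/s


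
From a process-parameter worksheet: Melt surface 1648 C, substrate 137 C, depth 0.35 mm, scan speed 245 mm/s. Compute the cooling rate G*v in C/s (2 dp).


G = (1648-137)/0.35 = 4317.14285714 C/mm
CR = 4317.14285714 * 245 = 1057700.0 C/s


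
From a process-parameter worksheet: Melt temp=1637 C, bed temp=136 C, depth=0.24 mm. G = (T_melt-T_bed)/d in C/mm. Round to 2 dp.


G = (1637-136)/0.24 = 6254.17 C/mm


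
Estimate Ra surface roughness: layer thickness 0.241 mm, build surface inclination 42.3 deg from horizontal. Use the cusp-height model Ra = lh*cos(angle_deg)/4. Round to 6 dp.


Ra = 0.241 * cos(42.3) / 4 = 0.044563 mm


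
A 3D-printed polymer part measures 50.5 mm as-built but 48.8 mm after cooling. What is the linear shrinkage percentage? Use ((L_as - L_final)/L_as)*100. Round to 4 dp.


Shrinkage = ((50.5-48.8)/50.5)*100 = 3.3663 %


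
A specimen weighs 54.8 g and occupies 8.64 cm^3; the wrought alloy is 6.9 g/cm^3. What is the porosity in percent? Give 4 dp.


rho_part = 54.8 / 8.64 = 6.34259259 g/cm^3
Porosity = (1 - 6.34259259/6.9)*100 = 8.0784 %


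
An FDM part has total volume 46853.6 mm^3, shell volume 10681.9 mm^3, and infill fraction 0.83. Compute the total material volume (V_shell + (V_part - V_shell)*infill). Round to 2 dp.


V_infill = (46853.6 - 10681.9) * 0.83 = 30022.51
V_total = 10681.9 + 30022.51 = 40704.41 mm^3


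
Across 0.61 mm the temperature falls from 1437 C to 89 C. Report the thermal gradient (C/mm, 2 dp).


G = (1437-89)/0.61 = 2209.84 C/mm


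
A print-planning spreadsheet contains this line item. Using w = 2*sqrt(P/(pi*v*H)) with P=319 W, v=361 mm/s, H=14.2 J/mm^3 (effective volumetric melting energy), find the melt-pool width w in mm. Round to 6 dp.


w = 2*sqrt(319/(pi*361*14.2)) = 0.281483 mm


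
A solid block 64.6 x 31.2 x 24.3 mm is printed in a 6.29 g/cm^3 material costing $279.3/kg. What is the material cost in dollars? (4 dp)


V = 64.6 * 31.2 * 24.3 = 48977.136 mm^3 = 48.977136 cm^3
Mass = 48.977136 * 6.29 / 1000 = 0.30806619 kg
Cost = 0.30806619 * 279.3 = 86.0429 $


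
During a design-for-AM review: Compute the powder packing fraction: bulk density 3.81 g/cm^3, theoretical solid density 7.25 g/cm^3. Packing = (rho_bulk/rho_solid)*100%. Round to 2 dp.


Packing = (3.81/7.25)*100 = 52.55 %


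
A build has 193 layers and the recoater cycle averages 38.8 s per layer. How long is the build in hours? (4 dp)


t = 193 * 38.8 / 3600 = 2.0801 hrs


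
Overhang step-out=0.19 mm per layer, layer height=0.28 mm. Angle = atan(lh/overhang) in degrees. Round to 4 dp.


angle = atan(0.28/0.19) = 55.8403 degrees


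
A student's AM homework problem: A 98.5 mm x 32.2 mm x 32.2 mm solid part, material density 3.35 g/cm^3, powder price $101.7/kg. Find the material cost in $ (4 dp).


V = 98.5 * 32.2 * 32.2 = 102128.74 mm^3 = 102.12874 cm^3
Mass = 102.12874 * 3.35 / 1000 = 0.34213128 kg
Cost = 0.34213128 * 101.7 = 34.7948 $


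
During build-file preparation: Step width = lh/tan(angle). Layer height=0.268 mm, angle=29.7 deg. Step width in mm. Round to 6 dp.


step = 0.268 / tan(29.7) = 0.469854 mm


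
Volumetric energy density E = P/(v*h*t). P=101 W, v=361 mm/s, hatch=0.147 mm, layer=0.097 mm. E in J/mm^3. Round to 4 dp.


E = 101 / (361*0.147*0.097) = 19.6212 J/mm^3


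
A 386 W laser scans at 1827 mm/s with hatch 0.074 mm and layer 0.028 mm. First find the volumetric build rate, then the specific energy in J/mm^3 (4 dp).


Build rate = 1827 * 0.074 * 0.028 = 3.785544 mm^3/s
SE = 386 / 3.785544 = 101.9669 J/mm^3


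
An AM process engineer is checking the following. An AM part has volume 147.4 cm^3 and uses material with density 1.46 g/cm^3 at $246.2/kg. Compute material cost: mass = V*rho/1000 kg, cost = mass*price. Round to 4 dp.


Mass = 147.4*1.46/1000 = 0.215204 kg
Cost = 0.215204 * 246.2 = 52.9832 $


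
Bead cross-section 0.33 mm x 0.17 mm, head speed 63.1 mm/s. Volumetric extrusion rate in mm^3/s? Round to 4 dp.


Rate = 0.33 * 0.17 * 63.1 = 3.5399 mm^3/s


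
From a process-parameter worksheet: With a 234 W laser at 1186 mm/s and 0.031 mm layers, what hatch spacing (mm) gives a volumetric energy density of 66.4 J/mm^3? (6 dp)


h = 234 / (66.4*1186*0.031) = 0.095852 mm


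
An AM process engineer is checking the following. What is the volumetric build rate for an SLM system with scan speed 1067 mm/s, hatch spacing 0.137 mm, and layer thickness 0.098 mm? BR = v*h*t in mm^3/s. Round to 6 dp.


Rate = 1067 * 0.137 * 0.098 = 14.325542 mm^3/s


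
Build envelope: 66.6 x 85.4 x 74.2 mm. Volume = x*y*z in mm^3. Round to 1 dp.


V = 66.6 * 85.4 * 74.2 = 422022.9 mm^3


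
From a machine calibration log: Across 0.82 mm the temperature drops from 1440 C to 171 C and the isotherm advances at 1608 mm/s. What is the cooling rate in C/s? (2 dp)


G = (1440-171)/0.82 = 1547.56097561 C/mm
CR = 1547.56097561 * 1608 = 2488478.05 C/s


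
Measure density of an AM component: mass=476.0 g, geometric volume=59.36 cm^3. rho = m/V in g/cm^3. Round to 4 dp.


rho = 476.0 / 59.36 = 8.0189 g/cm^3


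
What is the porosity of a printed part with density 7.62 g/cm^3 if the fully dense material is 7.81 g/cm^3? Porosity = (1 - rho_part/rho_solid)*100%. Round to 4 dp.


Porosity = (1-7.62/7.81)*100 = 2.4328 %


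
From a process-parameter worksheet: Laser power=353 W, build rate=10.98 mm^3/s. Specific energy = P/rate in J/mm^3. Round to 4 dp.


SE = 353 / 10.98 = 32.1494 J/mm^3


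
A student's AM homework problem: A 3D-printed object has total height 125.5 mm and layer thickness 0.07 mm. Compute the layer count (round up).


Layers = ceil(125.5/0.07) = 1793


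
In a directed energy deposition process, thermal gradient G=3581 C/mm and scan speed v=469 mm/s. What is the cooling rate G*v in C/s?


CR = 3581 * 469 = 1679489 C/s


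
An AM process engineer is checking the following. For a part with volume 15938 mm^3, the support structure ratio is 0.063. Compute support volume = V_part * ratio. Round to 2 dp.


V_support = 15938 * 0.063 = 1004.09 mm^3


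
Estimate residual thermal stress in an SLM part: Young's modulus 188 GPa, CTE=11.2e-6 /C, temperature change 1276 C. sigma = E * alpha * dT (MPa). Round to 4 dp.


sigma = 188*1000 * 11.2e-6 * 1276 = 2686.7456 MPa


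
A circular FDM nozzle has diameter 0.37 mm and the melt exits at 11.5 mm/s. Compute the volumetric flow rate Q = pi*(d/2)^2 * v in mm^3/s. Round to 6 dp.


A = pi*(0.37/2)^2 = 0.10752101 mm^2
Q = 0.10752101 * 11.5 = 1.236492 mm^3/s


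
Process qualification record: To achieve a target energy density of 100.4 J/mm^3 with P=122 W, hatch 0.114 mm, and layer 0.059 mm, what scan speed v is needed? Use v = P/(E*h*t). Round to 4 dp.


v = 122 / (100.4*0.114*0.059) = 180.663 mm/s


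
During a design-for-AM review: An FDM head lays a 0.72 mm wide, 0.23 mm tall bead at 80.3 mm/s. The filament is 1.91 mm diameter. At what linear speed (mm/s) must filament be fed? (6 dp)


Q = 0.72 * 0.23 * 80.3 = 13.29768 mm^3/s
A_fil = pi*(1.91/2)^2 = 2.86521104 mm^2
v_feed = 13.29768 / 2.86521104 = 4.641082 mm/s


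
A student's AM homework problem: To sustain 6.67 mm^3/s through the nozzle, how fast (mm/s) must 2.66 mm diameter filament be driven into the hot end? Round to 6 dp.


A = pi*(2.66/2)^2 = 5.557163
v = 6.67 / 5.557163 = 1.200253 mm/s


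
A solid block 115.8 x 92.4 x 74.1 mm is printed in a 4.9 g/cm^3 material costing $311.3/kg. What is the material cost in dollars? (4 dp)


V = 115.8 * 92.4 * 74.1 = 792864.072 mm^3 = 792.864072 cm^3
Mass = 792.864072 * 4.9 / 1000 = 3.88503395 kg
Cost = 3.88503395 * 311.3 = 1209.4111 $


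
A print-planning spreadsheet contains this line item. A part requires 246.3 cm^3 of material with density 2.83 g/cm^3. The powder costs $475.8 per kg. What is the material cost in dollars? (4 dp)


Mass = 246.3*2.83/1000 = 0.697029 kg
Cost = 0.697029 * 475.8 = 331.6464 $


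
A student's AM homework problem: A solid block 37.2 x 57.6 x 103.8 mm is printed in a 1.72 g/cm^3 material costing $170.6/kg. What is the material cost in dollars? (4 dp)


V = 37.2 * 57.6 * 103.8 = 222414.336 mm^3 = 222.414336 cm^3
Mass = 222.414336 * 1.72 / 1000 = 0.38255266 kg
Cost = 0.38255266 * 170.6 = 65.2635 $


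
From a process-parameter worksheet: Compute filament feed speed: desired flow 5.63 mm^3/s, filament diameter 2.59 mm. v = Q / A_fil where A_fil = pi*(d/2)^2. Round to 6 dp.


A = pi*(2.59/2)^2 = 5.268529
v = 5.63 / 5.268529 = 1.068609 mm/s


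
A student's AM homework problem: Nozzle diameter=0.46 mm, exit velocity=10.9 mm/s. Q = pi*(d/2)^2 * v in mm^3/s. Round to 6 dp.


A = pi*(0.46/2)^2 = 0.16619025 mm^2
Q = 0.16619025 * 10.9 = 1.811474 mm^3/s


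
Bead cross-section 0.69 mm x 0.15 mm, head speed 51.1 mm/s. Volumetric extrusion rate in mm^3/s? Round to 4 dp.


Rate = 0.69 * 0.15 * 51.1 = 5.2889 mm^3/s


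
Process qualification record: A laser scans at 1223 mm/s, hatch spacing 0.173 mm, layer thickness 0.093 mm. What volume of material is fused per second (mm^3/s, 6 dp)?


Rate = 1223 * 0.173 * 0.093 = 19.676847 mm^3/s


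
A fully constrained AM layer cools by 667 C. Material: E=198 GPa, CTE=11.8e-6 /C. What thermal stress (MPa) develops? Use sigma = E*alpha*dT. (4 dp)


sigma = 198*1000 * 11.8e-6 * 667 = 1558.3788 MPa


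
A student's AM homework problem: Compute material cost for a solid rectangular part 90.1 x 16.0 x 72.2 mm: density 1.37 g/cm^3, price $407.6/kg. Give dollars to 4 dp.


V = 90.1 * 16.0 * 72.2 = 104083.52 mm^3 = 104.08352 cm^3
Mass = 104.08352 * 1.37 / 1000 = 0.14259442 kg
Cost = 0.14259442 * 407.6 = 58.1215 $


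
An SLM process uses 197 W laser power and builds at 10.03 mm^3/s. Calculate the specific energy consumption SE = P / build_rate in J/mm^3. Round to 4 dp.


SE = 197 / 10.03 = 19.6411 J/mm^3


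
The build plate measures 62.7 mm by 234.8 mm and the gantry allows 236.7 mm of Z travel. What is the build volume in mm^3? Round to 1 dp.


V = 62.7 * 234.8 * 236.7 = 3484687.9 mm^3


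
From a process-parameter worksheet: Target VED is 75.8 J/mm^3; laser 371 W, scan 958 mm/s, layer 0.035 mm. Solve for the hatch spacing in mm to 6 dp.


h = 371 / (75.8*958*0.035) = 0.145973 mm


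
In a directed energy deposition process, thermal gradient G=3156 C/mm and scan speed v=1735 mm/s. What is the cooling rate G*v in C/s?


CR = 3156 * 1735 = 5475660 C/s


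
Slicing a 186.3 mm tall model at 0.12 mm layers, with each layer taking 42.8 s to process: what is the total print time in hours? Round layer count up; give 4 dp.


Layers = ceil(186.3/0.12) = 1553
t = 1553 * 42.8 / 3600 = 18.4634 hrs


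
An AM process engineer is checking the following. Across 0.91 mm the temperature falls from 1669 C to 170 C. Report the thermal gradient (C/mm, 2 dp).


G = (1669-170)/0.91 = 1647.25 C/mm


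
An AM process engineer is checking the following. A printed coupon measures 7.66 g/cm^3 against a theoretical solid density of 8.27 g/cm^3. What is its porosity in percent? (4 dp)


Porosity = (1-7.66/8.27)*100 = 7.3761 %


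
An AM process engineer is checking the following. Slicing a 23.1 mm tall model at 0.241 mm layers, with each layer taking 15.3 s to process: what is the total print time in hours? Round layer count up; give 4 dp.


Layers = ceil(23.1/0.241) = 96
t = 96 * 15.3 / 3600 = 0.408 hrs


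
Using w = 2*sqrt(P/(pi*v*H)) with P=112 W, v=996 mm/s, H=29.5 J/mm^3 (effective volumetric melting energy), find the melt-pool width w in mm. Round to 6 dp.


w = 2*sqrt(112/(pi*996*29.5)) = 0.069666 mm


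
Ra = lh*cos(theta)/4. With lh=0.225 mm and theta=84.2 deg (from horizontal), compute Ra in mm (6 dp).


Ra = 0.225 * cos(84.2) / 4 = 0.005684 mm


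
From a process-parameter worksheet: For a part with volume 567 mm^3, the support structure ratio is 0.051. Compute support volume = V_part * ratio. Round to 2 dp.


V_support = 567 * 0.051 = 28.92 mm^3


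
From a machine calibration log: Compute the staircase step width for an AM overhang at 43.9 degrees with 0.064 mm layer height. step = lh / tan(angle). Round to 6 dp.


step = 0.064 / tan(43.9) = 0.066506 mm


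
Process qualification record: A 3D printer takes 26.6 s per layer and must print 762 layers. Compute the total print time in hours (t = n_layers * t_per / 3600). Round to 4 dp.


t = 762 * 26.6 / 3600 = 5.6303 hrs


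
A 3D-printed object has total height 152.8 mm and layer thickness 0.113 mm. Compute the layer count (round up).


Layers = ceil(152.8/0.113) = 1353


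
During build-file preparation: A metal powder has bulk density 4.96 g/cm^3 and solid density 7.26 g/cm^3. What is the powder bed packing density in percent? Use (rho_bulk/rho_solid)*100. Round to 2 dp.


Packing = (4.96/7.26)*100 = 68.32 %


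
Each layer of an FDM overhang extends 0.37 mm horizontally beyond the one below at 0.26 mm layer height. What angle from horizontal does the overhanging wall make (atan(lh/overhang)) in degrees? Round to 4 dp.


angle = atan(0.26/0.37) = 35.0958 degrees


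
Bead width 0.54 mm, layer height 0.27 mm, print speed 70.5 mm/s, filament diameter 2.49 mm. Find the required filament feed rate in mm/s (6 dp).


Q = 0.54 * 0.27 * 70.5 = 10.2789 mm^3/s
A_fil = pi*(2.49/2)^2 = 4.86954715 mm^2
v_feed = 10.2789 / 4.86954715 = 2.110853 mm/s


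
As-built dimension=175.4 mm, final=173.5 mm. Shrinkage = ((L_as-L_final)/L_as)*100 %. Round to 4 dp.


Shrinkage = ((175.4-173.5)/175.4)*100 = 1.0832 %


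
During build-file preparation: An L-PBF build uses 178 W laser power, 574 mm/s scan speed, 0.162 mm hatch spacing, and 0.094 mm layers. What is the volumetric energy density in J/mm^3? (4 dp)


E = 178 / (574*0.162*0.094) = 20.3641 J/mm^3


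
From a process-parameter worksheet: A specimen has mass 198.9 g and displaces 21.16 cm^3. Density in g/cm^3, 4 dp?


rho = 198.9 / 21.16 = 9.3998 g/cm^3


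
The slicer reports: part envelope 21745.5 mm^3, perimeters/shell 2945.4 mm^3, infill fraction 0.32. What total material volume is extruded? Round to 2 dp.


V_infill = (21745.5 - 2945.4) * 0.32 = 6016.03
V_total = 2945.4 + 6016.03 = 8961.43 mm^3


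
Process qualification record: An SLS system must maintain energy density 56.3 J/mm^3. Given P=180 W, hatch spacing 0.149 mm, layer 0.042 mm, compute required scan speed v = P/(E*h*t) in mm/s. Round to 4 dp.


v = 180 / (56.3*0.149*0.042) = 510.8914 mm/s


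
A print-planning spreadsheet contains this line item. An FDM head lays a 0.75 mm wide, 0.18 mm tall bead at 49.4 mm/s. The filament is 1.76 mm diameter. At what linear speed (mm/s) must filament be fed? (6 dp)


Q = 0.75 * 0.18 * 49.4 = 6.669 mm^3/s
A_fil = pi*(1.76/2)^2 = 2.43284935 mm^2
v_feed = 6.669 / 2.43284935 = 2.74123 mm/s


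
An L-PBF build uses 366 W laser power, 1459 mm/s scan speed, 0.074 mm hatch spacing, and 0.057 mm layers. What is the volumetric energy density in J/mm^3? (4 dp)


E = 366 / (1459*0.074*0.057) = 59.4729 J/mm^3


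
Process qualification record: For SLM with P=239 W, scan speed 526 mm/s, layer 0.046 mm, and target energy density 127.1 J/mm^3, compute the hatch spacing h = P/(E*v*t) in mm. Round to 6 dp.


h = 239 / (127.1*526*0.046) = 0.077716 mm


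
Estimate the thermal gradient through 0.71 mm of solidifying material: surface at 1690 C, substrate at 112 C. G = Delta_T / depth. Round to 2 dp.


G = (1690-112)/0.71 = 2222.54 C/mm


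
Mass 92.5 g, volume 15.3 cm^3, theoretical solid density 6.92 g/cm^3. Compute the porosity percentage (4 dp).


rho_part = 92.5 / 15.3 = 6.04575163 g/cm^3
Porosity = (1 - 6.04575163/6.92)*100 = 12.6336 %


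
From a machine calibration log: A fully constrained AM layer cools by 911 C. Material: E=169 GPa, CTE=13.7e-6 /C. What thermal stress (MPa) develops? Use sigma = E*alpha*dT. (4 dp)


sigma = 169*1000 * 13.7e-6 * 911 = 2109.2383 MPa


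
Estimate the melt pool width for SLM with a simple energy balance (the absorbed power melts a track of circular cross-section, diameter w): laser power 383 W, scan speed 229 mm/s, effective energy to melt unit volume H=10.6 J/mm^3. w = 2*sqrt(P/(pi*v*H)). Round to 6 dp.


w = 2*sqrt(383/(pi*229*10.6)) = 0.448212 mm


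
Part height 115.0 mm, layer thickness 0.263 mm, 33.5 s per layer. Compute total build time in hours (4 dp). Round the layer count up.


Layers = ceil(115.0/0.263) = 438
t = 438 * 33.5 / 3600 = 4.0758 hrs


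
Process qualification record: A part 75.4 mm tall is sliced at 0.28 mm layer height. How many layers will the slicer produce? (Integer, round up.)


Layers = ceil(75.4/0.28) = 270


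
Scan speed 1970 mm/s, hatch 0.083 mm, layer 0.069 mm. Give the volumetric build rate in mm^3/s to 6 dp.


Rate = 1970 * 0.083 * 0.069 = 11.28219 mm^3/s


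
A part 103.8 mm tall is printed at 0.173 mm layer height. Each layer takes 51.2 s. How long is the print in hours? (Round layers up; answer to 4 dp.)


Layers = ceil(103.8/0.173) = 600
t = 600 * 51.2 / 3600 = 8.5333 hrs


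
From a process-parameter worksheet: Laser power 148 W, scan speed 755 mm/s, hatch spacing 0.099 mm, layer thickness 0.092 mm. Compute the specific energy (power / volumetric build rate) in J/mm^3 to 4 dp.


Build rate = 755 * 0.099 * 0.092 = 6.87654 mm^3/s
SE = 148 / 6.87654 = 21.5225 J/mm^3


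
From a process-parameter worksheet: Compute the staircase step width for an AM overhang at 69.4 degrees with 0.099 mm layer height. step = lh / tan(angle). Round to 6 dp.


step = 0.099 / tan(69.4) = 0.037212 mm


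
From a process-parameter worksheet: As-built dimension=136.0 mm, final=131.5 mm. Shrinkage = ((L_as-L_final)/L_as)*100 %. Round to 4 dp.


Shrinkage = ((136.0-131.5)/136.0)*100 = 3.3088 %


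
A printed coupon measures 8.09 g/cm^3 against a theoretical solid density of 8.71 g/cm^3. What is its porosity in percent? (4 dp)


Porosity = (1-8.09/8.71)*100 = 7.1183 %


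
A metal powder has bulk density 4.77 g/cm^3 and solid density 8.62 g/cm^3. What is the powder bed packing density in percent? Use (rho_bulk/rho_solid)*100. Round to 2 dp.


Packing = (4.77/8.62)*100 = 55.34 %


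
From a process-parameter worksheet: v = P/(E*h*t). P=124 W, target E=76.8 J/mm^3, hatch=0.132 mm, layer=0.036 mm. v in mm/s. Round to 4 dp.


v = 124 / (76.8*0.132*0.036) = 339.7692 mm/s


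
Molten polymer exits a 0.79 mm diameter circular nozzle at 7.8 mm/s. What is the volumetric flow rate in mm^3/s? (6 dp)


A = pi*(0.79/2)^2 = 0.49016699 mm^2
Q = 0.49016699 * 7.8 = 3.823303 mm^3/s


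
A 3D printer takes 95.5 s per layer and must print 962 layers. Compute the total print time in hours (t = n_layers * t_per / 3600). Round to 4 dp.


t = 962 * 95.5 / 3600 = 25.5197 hrs


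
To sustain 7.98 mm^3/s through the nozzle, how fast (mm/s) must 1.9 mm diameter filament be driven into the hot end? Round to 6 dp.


A = pi*(1.9/2)^2 = 2.835287
v = 7.98 / 2.835287 = 2.81453 mm/s


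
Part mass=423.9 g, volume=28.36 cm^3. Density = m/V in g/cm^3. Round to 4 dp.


rho = 423.9 / 28.36 = 14.9471 g/cm^3


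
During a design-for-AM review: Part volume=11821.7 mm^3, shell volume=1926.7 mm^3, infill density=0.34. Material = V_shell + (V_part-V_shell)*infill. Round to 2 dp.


V_infill = (11821.7 - 1926.7) * 0.34 = 3364.3
V_total = 1926.7 + 3364.3 = 5291.0 mm^3


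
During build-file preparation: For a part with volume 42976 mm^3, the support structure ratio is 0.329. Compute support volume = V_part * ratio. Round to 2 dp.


V_support = 42976 * 0.329 = 14139.1 mm^3


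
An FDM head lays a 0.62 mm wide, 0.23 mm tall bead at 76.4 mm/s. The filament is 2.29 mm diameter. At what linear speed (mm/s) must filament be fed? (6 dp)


Q = 0.62 * 0.23 * 76.4 = 10.89464 mm^3/s
A_fil = pi*(2.29/2)^2 = 4.11870651 mm^2
v_feed = 10.89464 / 4.11870651 = 2.645161 mm/s


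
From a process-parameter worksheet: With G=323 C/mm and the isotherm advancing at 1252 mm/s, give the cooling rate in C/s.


CR = 323 * 1252 = 404396 C/s


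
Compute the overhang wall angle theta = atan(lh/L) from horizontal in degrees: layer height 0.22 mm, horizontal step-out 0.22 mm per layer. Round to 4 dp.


angle = atan(0.22/0.22) = 45.0 degrees


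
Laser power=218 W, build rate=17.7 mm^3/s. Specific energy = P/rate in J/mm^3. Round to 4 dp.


SE = 218 / 17.7 = 12.3164 J/mm^3


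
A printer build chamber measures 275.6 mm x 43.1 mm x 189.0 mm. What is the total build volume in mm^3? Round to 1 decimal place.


V = 275.6 * 43.1 * 189.0 = 2245010.0 mm^3


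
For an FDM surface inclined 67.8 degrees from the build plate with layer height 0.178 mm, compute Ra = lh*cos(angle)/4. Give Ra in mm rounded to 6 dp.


Ra = 0.178 * cos(67.8) / 4 = 0.016814 mm


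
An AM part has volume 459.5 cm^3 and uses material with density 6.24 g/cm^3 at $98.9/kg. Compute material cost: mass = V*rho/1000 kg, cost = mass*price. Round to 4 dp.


Mass = 459.5*6.24/1000 = 2.86728 kg
Cost = 2.86728 * 98.9 = 283.574 $


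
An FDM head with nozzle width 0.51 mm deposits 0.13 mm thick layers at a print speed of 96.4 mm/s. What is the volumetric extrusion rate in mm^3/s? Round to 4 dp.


Rate = 0.51 * 0.13 * 96.4 = 6.3913 mm^3/s


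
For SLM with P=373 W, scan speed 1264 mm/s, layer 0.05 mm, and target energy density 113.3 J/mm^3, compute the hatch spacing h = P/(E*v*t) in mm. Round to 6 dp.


h = 373 / (113.3*1264*0.05) = 0.052091 mm


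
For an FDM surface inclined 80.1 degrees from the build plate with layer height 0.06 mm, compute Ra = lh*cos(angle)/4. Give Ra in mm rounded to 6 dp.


Ra = 0.06 * cos(80.1) / 4 = 0.002579 mm


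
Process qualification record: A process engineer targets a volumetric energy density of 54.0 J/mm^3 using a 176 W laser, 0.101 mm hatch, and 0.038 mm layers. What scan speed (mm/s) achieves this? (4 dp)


v = 176 / (54.0*0.101*0.038) = 849.2077 mm/s


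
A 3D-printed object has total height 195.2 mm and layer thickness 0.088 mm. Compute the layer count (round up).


Layers = ceil(195.2/0.088) = 2219


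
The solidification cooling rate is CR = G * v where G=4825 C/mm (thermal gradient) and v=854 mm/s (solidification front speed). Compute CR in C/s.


CR = 4825 * 854 = 4120550 C/s


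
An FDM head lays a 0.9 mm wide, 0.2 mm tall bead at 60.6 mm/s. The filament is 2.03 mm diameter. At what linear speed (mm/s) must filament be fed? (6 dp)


Q = 0.9 * 0.2 * 60.6 = 10.908 mm^3/s
A_fil = pi*(2.03/2)^2 = 3.23654729 mm^2
v_feed = 10.908 / 3.23654729 = 3.370258 mm/s


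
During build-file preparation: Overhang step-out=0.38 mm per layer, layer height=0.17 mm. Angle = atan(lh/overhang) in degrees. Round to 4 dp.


angle = atan(0.17/0.38) = 24.1022 degrees


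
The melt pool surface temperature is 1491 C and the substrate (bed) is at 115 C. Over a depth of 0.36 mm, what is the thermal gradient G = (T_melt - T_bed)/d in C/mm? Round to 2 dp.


G = (1491-115)/0.36 = 3822.22 C/mm


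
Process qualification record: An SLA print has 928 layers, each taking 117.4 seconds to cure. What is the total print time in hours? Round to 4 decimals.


t = 928 * 117.4 / 3600 = 30.2631 hrs


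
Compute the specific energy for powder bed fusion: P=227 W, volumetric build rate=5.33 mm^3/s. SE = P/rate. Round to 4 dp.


SE = 227 / 5.33 = 42.5891 J/mm^3


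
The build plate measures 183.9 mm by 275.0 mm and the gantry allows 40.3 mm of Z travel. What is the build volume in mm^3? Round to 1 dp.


V = 183.9 * 275.0 * 40.3 = 2038071.8 mm^3


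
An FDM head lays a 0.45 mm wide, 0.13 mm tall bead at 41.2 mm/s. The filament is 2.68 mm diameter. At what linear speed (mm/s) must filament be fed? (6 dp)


Q = 0.45 * 0.13 * 41.2 = 2.4102 mm^3/s
A_fil = pi*(2.68/2)^2 = 5.64104377 mm^2
v_feed = 2.4102 / 5.64104377 = 0.427261 mm/s


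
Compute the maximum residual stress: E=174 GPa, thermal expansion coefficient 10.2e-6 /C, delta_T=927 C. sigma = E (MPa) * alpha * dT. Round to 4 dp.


sigma = 174*1000 * 10.2e-6 * 927 = 1645.2396 MPa


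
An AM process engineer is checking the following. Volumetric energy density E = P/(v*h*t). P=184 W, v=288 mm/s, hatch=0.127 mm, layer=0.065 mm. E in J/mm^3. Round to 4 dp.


E = 184 / (288*0.127*0.065) = 77.3942 J/mm^3


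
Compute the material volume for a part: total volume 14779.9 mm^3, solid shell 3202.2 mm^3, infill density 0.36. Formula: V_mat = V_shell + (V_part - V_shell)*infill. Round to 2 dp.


V_infill = (14779.9 - 3202.2) * 0.36 = 4167.97
V_total = 3202.2 + 4167.97 = 7370.17 mm^3


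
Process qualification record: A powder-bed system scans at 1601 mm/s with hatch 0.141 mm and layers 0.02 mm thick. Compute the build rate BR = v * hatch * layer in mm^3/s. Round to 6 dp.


Rate = 1601 * 0.141 * 0.02 = 4.51482 mm^3/s


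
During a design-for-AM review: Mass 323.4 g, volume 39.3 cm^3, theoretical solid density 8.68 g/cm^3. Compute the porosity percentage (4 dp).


rho_part = 323.4 / 39.3 = 8.22900763 g/cm^3
Porosity = (1 - 8.22900763/8.68)*100 = 5.1958 %


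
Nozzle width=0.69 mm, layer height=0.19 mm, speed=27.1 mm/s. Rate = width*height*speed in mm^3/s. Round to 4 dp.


Rate = 0.69 * 0.19 * 27.1 = 3.5528 mm^3/s


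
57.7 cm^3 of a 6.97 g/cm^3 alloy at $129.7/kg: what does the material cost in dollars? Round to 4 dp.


Mass = 57.7*6.97/1000 = 0.402169 kg
Cost = 0.402169 * 129.7 = 52.1613 $


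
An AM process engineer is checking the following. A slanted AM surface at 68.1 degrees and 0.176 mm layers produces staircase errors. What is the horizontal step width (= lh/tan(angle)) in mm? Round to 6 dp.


step = 0.176 / tan(68.1) = 0.070752 mm


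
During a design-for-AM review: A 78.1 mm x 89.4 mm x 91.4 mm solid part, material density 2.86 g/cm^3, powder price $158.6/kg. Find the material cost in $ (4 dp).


V = 78.1 * 89.4 * 91.4 = 638167.596 mm^3 = 638.167596 cm^3
Mass = 638.167596 * 2.86 / 1000 = 1.82515932 kg
Cost = 1.82515932 * 158.6 = 289.4703 $


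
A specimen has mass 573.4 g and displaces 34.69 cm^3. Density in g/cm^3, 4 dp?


rho = 573.4 / 34.69 = 16.5293 g/cm^3


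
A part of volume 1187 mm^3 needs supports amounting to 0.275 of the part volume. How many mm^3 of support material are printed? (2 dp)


V_support = 1187 * 0.275 = 326.43 mm^3


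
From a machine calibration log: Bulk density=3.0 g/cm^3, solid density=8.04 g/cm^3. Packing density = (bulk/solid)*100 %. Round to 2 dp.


Packing = (3.0/8.04)*100 = 37.31 %


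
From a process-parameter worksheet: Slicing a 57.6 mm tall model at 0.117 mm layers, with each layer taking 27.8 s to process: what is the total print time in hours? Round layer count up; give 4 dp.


Layers = ceil(57.6/0.117) = 493
t = 493 * 27.8 / 3600 = 3.8071 hrs


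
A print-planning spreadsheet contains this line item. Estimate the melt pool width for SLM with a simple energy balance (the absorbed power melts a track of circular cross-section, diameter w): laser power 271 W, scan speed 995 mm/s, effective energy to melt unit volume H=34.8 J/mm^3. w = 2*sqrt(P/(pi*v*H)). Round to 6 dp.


w = 2*sqrt(271/(pi*995*34.8)) = 0.099825 mm


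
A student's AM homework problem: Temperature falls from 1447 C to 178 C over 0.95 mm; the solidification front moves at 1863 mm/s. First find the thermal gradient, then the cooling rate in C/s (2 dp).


G = (1447-178)/0.95 = 1335.78947368 C/mm
CR = 1335.78947368 * 1863 = 2488575.79 C/s


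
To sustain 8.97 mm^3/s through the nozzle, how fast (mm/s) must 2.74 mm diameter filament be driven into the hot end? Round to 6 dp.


A = pi*(2.74/2)^2 = 5.896455
v = 8.97 / 5.896455 = 1.521253 mm/s


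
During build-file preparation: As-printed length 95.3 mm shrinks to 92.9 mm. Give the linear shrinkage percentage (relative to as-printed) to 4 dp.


Shrinkage = ((95.3-92.9)/95.3)*100 = 2.5184 %


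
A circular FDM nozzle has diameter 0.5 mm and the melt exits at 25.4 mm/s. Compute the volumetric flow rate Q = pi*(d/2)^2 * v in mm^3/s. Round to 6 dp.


A = pi*(0.5/2)^2 = 0.19634954 mm^2
Q = 0.19634954 * 25.4 = 4.987278 mm^3/s


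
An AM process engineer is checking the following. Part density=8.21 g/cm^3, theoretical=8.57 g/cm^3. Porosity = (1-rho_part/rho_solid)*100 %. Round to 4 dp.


Porosity = (1-8.21/8.57)*100 = 4.2007 %


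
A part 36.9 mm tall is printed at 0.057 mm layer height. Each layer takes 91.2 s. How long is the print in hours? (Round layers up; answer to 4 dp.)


Layers = ceil(36.9/0.057) = 648
t = 648 * 91.2 / 3600 = 16.416 hrs


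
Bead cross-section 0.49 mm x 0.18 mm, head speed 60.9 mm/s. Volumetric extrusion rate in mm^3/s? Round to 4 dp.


Rate = 0.49 * 0.18 * 60.9 = 5.3714 mm^3/s


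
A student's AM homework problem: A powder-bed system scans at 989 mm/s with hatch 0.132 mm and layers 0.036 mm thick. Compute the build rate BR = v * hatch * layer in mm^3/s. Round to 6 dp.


Rate = 989 * 0.132 * 0.036 = 4.699728 mm^3/s


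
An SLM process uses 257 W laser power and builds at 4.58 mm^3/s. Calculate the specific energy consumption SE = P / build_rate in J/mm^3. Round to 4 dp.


SE = 257 / 4.58 = 56.1135 J/mm^3


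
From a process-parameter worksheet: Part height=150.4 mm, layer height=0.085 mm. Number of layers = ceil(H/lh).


Layers = ceil(150.4/0.085) = 1770
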